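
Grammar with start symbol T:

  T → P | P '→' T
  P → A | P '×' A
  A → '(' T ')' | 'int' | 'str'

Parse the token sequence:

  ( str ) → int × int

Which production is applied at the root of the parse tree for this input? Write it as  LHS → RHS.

T → P '→' T

[T [P [A ( [T [P [A str]]] )]] → [T [P [P [A int]] × [A int]]]]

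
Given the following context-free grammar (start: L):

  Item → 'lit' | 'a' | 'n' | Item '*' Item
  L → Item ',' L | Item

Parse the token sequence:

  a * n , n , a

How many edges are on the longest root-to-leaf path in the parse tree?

4

[L [Item [Item a] * [Item n]] , [L [Item n] , [L [Item a]]]]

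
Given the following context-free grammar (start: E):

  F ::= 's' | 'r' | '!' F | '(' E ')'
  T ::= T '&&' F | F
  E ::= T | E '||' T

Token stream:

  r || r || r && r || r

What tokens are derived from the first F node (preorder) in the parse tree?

[E [E [E [E [T [F r]]] || [T [F r]]] || [T [T [F r]] && [F r]]] || [T [F r]]]

r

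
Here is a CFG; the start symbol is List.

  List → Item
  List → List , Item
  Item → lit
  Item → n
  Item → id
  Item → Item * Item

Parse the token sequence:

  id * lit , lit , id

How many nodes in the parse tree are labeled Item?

[List [List [List [Item [Item id] * [Item lit]]] , [Item lit]] , [Item id]]

5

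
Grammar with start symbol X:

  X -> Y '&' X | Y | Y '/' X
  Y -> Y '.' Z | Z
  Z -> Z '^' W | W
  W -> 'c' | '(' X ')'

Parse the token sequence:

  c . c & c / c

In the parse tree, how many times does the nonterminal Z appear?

4

[X [Y [Y [Z [W c]]] . [Z [W c]]] & [X [Y [Z [W c]]] / [X [Y [Z [W c]]]]]]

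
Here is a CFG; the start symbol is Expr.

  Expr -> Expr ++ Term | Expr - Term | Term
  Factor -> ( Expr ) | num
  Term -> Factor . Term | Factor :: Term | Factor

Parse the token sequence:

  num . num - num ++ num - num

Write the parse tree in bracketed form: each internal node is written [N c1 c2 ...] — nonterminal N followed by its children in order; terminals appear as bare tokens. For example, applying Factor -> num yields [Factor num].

[Expr [Expr [Expr [Expr [Term [Factor num] . [Term [Factor num]]]] - [Term [Factor num]]] ++ [Term [Factor num]]] - [Term [Factor num]]]

Expr
Expr - Term
Expr ++ Term - Term
Expr - Term ++ Term - Term
Term - Term ++ Term - Term
Factor . Term - Term ++ Term - Term
num . Term - Term ++ Term - Term
num . Factor - Term ++ Term - Term
num . num - Term ++ Term - Term
num . num - Factor ++ Term - Term
num . num - num ++ Term - Term
num . num - num ++ Factor - Term
num . num - num ++ num - Term
num . num - num ++ num - Factor
num . num - num ++ num - num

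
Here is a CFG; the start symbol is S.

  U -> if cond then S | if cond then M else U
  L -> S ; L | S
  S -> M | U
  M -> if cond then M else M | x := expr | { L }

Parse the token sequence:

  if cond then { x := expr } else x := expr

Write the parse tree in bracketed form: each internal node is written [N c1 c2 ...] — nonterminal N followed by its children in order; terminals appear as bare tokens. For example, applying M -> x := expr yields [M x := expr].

S
M
if cond then M else M
if cond then { L } else M
if cond then { S } else M
if cond then { M } else M
if cond then { x := expr } else M
if cond then { x := expr } else x := expr

[S [M if cond then [M { [L [S [M x := expr]]] }] else [M x := expr]]]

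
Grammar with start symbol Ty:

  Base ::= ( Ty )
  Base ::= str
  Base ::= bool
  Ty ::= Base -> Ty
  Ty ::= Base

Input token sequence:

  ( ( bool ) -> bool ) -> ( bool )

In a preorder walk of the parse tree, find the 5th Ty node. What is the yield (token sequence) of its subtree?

[Ty [Base ( [Ty [Base ( [Ty [Base bool]] )] -> [Ty [Base bool]]] )] -> [Ty [Base ( [Ty [Base bool]] )]]]

( bool )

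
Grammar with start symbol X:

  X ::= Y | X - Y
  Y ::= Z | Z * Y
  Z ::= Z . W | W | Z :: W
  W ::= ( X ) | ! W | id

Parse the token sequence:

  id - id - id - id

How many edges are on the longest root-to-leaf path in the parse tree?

[X [X [X [X [Y [Z [W id]]]] - [Y [Z [W id]]]] - [Y [Z [W id]]]] - [Y [Z [W id]]]]

7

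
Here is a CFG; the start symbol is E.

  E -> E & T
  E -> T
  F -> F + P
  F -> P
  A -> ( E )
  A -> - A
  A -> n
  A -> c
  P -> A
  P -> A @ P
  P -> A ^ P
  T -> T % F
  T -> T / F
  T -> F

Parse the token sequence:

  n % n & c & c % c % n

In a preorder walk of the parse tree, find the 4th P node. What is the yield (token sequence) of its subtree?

c

[E [E [E [T [T [F [P [A n]]]] % [F [P [A n]]]]] & [T [F [P [A c]]]]] & [T [T [T [F [P [A c]]]] % [F [P [A c]]]] % [F [P [A n]]]]]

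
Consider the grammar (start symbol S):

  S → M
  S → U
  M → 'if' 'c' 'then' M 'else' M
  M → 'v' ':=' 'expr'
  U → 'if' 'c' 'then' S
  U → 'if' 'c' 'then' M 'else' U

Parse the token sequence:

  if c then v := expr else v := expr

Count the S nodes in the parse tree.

1

[S [M if c then [M v := expr] else [M v := expr]]]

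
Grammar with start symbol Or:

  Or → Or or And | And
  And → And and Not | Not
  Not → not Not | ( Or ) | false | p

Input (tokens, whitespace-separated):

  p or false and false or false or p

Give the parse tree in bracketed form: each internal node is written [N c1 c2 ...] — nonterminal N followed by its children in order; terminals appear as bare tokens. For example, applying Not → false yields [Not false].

Or
Or or And
Or or And or And
Or or And or And or And
And or And or And or And
Not or And or And or And
p or And or And or And
p or And and Not or And or And
p or Not and Not or And or And
p or false and Not or And or And
p or false and false or And or And
p or false and false or Not or And
p or false and false or false or And
p or false and false or false or Not
p or false and false or false or p

[Or [Or [Or [Or [And [Not p]]] or [And [And [Not false]] and [Not false]]] or [And [Not false]]] or [And [Not p]]]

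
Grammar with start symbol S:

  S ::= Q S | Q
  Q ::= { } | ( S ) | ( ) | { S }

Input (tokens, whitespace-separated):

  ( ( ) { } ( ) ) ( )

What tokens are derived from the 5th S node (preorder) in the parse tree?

( )

[S [Q ( [S [Q ( )] [S [Q { }] [S [Q ( )]]]] )] [S [Q ( )]]]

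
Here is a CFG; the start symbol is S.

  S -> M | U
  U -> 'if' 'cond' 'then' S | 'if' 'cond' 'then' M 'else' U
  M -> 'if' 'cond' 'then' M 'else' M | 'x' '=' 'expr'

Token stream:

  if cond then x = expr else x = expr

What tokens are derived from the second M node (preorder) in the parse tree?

x = expr

[S [M if cond then [M x = expr] else [M x = expr]]]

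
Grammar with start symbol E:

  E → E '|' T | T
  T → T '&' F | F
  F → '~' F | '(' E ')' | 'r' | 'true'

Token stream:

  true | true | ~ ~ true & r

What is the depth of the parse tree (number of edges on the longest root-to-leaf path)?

[E [E [E [T [F true]]] | [T [F true]]] | [T [T [F ~ [F ~ [F true]]]] & [F r]]]

6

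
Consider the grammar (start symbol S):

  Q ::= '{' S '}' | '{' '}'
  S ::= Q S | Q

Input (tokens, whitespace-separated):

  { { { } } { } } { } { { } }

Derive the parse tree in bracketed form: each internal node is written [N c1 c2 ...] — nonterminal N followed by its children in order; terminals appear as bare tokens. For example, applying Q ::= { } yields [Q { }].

[S [Q { [S [Q { [S [Q { }]] }] [S [Q { }]]] }] [S [Q { }] [S [Q { [S [Q { }]] }]]]]

S
Q S
{ S } S
{ Q S } S
{ { S } S } S
{ { Q } S } S
{ { { } } S } S
{ { { } } Q } S
{ { { } } { } } S
{ { { } } { } } Q S
{ { { } } { } } { } S
{ { { } } { } } { } Q
{ { { } } { } } { } { S }
{ { { } } { } } { } { Q }
{ { { } } { } } { } { { } }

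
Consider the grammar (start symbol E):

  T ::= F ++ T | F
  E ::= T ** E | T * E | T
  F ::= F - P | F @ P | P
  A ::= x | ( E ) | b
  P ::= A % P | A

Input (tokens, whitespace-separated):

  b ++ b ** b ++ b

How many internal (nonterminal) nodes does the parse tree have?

18

[E [T [F [P [A b]]] ++ [T [F [P [A b]]]]] ** [E [T [F [P [A b]]] ++ [T [F [P [A b]]]]]]]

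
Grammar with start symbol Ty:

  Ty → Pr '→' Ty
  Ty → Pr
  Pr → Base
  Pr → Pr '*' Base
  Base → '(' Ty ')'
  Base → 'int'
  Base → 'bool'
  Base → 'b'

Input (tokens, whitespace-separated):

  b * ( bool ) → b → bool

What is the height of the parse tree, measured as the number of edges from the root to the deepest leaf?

6

[Ty [Pr [Pr [Base b]] * [Base ( [Ty [Pr [Base bool]]] )]] → [Ty [Pr [Base b]] → [Ty [Pr [Base bool]]]]]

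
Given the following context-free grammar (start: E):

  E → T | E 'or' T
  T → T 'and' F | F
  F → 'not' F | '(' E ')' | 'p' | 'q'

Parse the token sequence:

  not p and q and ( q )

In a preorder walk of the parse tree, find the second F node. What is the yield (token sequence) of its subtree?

[E [T [T [T [F not [F p]]] and [F q]] and [F ( [E [T [F q]]] )]]]

p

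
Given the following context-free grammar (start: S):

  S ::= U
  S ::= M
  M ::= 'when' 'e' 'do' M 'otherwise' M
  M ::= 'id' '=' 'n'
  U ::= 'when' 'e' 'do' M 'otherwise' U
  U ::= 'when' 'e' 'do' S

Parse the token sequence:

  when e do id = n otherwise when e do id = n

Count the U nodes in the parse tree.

2

[S [U when e do [M id = n] otherwise [U when e do [S [M id = n]]]]]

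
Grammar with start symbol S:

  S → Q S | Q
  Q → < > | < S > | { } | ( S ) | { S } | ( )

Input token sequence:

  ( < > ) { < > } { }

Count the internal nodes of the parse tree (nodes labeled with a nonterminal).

10

[S [Q ( [S [Q < >]] )] [S [Q { [S [Q < >]] }] [S [Q { }]]]]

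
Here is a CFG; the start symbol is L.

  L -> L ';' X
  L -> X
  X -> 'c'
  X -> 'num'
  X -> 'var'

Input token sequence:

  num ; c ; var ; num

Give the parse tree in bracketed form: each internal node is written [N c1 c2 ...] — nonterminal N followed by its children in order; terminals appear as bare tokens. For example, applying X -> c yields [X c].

[L [L [L [L [X num]] ; [X c]] ; [X var]] ; [X num]]

L
L ; X
L ; X ; X
L ; X ; X ; X
X ; X ; X ; X
num ; X ; X ; X
num ; c ; X ; X
num ; c ; var ; X
num ; c ; var ; num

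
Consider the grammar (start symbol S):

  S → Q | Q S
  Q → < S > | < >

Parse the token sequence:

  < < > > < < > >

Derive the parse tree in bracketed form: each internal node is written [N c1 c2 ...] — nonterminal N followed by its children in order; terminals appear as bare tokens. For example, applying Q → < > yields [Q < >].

[S [Q < [S [Q < >]] >] [S [Q < [S [Q < >]] >]]]

S
Q S
< S > S
< Q > S
< < > > S
< < > > Q
< < > > < S >
< < > > < Q >
< < > > < < > >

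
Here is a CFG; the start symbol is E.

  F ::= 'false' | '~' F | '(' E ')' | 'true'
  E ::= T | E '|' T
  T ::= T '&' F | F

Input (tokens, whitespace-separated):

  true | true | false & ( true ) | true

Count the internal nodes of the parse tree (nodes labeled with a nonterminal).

17

[E [E [E [E [T [F true]]] | [T [F true]]] | [T [T [F false]] & [F ( [E [T [F true]]] )]]] | [T [F true]]]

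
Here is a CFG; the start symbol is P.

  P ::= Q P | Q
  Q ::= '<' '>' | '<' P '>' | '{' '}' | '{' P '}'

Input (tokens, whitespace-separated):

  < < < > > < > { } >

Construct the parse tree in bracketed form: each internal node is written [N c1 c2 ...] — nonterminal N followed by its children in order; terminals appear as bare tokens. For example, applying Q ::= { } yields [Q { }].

[P [Q < [P [Q < [P [Q < >]] >] [P [Q < >] [P [Q { }]]]] >]]

P
Q
< P >
< Q P >
< < P > P >
< < Q > P >
< < < > > P >
< < < > > Q P >
< < < > > < > P >
< < < > > < > Q >
< < < > > < > { } >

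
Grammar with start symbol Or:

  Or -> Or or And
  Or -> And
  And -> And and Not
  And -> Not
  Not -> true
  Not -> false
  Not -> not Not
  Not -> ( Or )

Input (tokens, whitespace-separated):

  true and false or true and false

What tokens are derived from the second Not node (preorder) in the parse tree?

[Or [Or [And [And [Not true]] and [Not false]]] or [And [And [Not true]] and [Not false]]]

false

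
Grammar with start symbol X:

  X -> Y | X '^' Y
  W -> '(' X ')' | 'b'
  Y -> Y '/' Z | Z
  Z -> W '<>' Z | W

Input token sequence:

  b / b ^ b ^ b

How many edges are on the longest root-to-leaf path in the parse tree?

7

[X [X [X [Y [Y [Z [W b]]] / [Z [W b]]]] ^ [Y [Z [W b]]]] ^ [Y [Z [W b]]]]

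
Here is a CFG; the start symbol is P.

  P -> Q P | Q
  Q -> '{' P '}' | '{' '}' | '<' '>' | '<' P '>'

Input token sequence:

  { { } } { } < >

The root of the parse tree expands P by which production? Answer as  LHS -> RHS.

[P [Q { [P [Q { }]] }] [P [Q { }] [P [Q < >]]]]

P -> Q P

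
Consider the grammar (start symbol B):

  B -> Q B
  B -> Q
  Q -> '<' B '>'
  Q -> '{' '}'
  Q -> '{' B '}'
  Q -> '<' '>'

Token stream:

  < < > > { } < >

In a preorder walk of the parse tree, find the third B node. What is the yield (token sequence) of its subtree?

{ } < >

[B [Q < [B [Q < >]] >] [B [Q { }] [B [Q < >]]]]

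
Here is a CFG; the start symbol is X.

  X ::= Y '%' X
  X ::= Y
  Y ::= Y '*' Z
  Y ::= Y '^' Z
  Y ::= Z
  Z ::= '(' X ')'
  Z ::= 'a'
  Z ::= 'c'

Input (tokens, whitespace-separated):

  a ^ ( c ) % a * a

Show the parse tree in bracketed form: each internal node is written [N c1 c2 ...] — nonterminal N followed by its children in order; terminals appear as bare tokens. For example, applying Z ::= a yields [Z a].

[X [Y [Y [Z a]] ^ [Z ( [X [Y [Z c]]] )]] % [X [Y [Y [Z a]] * [Z a]]]]

X
Y % X
Y ^ Z % X
Z ^ Z % X
a ^ Z % X
a ^ ( X ) % X
a ^ ( Y ) % X
a ^ ( Z ) % X
a ^ ( c ) % X
a ^ ( c ) % Y
a ^ ( c ) % Y * Z
a ^ ( c ) % Z * Z
a ^ ( c ) % a * Z
a ^ ( c ) % a * a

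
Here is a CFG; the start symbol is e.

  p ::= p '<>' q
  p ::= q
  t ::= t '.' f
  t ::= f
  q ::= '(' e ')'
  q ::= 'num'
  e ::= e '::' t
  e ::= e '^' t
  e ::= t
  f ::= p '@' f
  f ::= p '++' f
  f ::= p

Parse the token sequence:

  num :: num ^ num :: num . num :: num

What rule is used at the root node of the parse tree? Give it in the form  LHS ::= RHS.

[e [e [e [e [e [t [f [p [q num]]]]] :: [t [f [p [q num]]]]] ^ [t [f [p [q num]]]]] :: [t [t [f [p [q num]]]] . [f [p [q num]]]]] :: [t [f [p [q num]]]]]

e ::= e '::' t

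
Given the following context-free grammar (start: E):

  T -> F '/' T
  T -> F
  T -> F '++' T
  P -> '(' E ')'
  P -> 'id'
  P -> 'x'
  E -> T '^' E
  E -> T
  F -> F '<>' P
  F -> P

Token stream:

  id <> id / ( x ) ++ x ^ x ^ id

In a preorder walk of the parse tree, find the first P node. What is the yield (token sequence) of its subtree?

[E [T [F [F [P id]] <> [P id]] / [T [F [P ( [E [T [F [P x]]]] )]] ++ [T [F [P x]]]]] ^ [E [T [F [P x]]] ^ [E [T [F [P id]]]]]]

id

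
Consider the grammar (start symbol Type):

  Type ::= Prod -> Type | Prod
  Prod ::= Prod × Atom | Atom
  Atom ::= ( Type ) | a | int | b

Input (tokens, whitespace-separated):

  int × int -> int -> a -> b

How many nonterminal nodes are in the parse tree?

14

[Type [Prod [Prod [Atom int]] × [Atom int]] -> [Type [Prod [Atom int]] -> [Type [Prod [Atom a]] -> [Type [Prod [Atom b]]]]]]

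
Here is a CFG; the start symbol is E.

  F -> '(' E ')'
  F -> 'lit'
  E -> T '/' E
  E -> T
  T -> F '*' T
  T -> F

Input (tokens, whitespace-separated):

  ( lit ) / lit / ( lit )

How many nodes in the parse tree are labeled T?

[E [T [F ( [E [T [F lit]]] )]] / [E [T [F lit]] / [E [T [F ( [E [T [F lit]]] )]]]]]

5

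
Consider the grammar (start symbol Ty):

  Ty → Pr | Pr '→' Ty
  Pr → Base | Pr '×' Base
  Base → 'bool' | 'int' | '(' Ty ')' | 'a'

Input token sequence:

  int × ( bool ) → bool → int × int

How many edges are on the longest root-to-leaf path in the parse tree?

6

[Ty [Pr [Pr [Base int]] × [Base ( [Ty [Pr [Base bool]]] )]] → [Ty [Pr [Base bool]] → [Ty [Pr [Pr [Base int]] × [Base int]]]]]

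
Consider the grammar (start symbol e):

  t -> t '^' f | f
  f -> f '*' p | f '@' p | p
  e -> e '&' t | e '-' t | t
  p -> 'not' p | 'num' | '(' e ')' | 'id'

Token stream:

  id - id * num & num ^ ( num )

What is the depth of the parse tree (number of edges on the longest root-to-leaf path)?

8

[e [e [e [t [f [p id]]]] - [t [f [f [p id]] * [p num]]]] & [t [t [f [p num]]] ^ [f [p ( [e [t [f [p num]]]] )]]]]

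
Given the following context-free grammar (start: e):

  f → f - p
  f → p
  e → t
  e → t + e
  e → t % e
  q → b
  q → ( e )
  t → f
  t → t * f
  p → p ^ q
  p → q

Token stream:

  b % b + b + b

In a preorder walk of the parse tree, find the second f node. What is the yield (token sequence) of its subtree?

b

[e [t [f [p [q b]]]] % [e [t [f [p [q b]]]] + [e [t [f [p [q b]]]] + [e [t [f [p [q b]]]]]]]]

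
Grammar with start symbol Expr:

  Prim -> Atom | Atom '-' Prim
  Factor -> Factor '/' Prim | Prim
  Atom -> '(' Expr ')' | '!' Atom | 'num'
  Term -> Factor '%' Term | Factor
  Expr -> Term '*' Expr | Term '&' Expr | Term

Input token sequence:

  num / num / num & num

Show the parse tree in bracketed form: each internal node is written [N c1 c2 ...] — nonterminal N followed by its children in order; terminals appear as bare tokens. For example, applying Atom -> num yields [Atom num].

[Expr [Term [Factor [Factor [Factor [Prim [Atom num]]] / [Prim [Atom num]]] / [Prim [Atom num]]]] & [Expr [Term [Factor [Prim [Atom num]]]]]]

Expr
Term & Expr
Factor & Expr
Factor / Prim & Expr
Factor / Prim / Prim & Expr
Prim / Prim / Prim & Expr
Atom / Prim / Prim & Expr
num / Prim / Prim & Expr
num / Atom / Prim & Expr
num / num / Prim & Expr
num / num / Atom & Expr
num / num / num & Expr
num / num / num & Term
num / num / num & Factor
num / num / num & Prim
num / num / num & Atom
num / num / num & num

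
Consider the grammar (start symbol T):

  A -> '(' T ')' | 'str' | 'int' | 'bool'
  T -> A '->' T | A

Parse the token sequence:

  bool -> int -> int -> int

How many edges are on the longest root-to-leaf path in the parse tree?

[T [A bool] -> [T [A int] -> [T [A int] -> [T [A int]]]]]

5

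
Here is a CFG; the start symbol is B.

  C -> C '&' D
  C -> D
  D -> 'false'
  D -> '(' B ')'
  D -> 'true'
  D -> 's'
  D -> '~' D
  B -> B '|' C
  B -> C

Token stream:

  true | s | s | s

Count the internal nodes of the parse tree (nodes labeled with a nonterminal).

12

[B [B [B [B [C [D true]]] | [C [D s]]] | [C [D s]]] | [C [D s]]]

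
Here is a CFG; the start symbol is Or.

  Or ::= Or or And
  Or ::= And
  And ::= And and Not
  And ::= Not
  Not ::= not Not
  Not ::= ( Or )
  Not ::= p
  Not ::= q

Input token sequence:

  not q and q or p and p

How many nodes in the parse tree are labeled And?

[Or [Or [And [And [Not not [Not q]]] and [Not q]]] or [And [And [Not p]] and [Not p]]]

4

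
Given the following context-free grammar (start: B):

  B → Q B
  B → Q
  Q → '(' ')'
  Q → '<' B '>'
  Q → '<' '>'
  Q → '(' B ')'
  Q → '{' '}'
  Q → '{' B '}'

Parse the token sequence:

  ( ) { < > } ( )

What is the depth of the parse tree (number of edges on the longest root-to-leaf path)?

5

[B [Q ( )] [B [Q { [B [Q < >]] }] [B [Q ( )]]]]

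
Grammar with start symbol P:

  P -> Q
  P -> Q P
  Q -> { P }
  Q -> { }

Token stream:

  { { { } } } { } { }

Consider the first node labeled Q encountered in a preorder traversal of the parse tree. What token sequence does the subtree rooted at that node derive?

[P [Q { [P [Q { [P [Q { }]] }]] }] [P [Q { }] [P [Q { }]]]]

{ { { } } }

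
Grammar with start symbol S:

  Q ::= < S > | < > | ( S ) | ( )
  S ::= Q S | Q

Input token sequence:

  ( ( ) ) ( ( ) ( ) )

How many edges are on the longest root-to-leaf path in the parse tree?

6

[S [Q ( [S [Q ( )]] )] [S [Q ( [S [Q ( )] [S [Q ( )]]] )]]]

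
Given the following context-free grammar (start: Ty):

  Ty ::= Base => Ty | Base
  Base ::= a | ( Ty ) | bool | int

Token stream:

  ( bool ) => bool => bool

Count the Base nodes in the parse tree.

[Ty [Base ( [Ty [Base bool]] )] => [Ty [Base bool] => [Ty [Base bool]]]]

4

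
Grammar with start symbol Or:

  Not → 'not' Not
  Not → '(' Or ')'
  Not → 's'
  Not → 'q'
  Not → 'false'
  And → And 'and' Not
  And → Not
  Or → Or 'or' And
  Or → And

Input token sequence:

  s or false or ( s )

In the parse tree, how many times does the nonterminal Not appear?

4

[Or [Or [Or [And [Not s]]] or [And [Not false]]] or [And [Not ( [Or [And [Not s]]] )]]]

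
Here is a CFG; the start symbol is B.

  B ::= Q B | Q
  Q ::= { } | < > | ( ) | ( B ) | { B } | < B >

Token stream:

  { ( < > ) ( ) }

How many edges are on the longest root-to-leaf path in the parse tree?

6

[B [Q { [B [Q ( [B [Q < >]] )] [B [Q ( )]]] }]]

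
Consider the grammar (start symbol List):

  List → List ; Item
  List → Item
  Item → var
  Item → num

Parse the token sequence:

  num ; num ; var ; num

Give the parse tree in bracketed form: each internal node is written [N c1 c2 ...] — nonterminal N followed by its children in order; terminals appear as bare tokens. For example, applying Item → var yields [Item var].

List
List ; Item
List ; Item ; Item
List ; Item ; Item ; Item
Item ; Item ; Item ; Item
num ; Item ; Item ; Item
num ; num ; Item ; Item
num ; num ; var ; Item
num ; num ; var ; num

[List [List [List [List [Item num]] ; [Item num]] ; [Item var]] ; [Item num]]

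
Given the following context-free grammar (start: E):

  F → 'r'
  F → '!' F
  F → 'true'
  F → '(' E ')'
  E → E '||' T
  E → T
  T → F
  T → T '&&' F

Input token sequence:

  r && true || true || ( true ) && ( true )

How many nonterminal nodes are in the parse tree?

19

[E [E [E [T [T [F r]] && [F true]]] || [T [F true]]] || [T [T [F ( [E [T [F true]]] )]] && [F ( [E [T [F true]]] )]]]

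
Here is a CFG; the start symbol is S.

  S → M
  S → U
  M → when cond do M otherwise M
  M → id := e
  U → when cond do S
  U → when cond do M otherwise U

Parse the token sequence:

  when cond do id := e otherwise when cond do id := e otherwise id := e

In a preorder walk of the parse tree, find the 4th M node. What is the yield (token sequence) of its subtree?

id := e

[S [M when cond do [M id := e] otherwise [M when cond do [M id := e] otherwise [M id := e]]]]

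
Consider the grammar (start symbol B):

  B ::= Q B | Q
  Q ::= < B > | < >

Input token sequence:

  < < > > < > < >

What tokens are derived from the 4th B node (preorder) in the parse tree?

< >

[B [Q < [B [Q < >]] >] [B [Q < >] [B [Q < >]]]]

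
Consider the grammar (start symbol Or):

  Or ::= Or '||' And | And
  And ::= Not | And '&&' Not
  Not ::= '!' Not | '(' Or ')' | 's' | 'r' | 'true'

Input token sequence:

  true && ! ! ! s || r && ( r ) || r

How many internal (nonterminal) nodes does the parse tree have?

19

[Or [Or [Or [And [And [Not true]] && [Not ! [Not ! [Not ! [Not s]]]]]] || [And [And [Not r]] && [Not ( [Or [And [Not r]]] )]]] || [And [Not r]]]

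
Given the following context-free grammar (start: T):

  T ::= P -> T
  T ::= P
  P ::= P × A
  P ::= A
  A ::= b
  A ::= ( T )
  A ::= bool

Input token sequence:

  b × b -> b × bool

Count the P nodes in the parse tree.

[T [P [P [A b]] × [A b]] -> [T [P [P [A b]] × [A bool]]]]

4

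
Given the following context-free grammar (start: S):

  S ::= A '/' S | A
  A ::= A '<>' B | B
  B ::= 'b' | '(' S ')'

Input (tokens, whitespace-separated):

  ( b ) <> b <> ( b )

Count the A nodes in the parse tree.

[S [A [A [A [B ( [S [A [B b]]] )]] <> [B b]] <> [B ( [S [A [B b]]] )]]]

5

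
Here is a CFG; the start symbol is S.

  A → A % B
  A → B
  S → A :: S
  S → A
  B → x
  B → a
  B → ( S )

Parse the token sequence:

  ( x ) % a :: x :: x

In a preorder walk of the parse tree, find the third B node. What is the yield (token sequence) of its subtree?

a

[S [A [A [B ( [S [A [B x]]] )]] % [B a]] :: [S [A [B x]] :: [S [A [B x]]]]]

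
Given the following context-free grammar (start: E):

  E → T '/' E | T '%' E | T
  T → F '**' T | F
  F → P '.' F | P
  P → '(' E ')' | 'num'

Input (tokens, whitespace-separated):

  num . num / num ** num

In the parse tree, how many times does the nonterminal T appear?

3

[E [T [F [P num] . [F [P num]]]] / [E [T [F [P num]] ** [T [F [P num]]]]]]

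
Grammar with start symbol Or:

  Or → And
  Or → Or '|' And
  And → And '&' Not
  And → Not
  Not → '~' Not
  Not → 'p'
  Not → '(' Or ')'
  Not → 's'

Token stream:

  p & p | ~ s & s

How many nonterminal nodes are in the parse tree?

[Or [Or [And [And [Not p]] & [Not p]]] | [And [And [Not ~ [Not s]]] & [Not s]]]

11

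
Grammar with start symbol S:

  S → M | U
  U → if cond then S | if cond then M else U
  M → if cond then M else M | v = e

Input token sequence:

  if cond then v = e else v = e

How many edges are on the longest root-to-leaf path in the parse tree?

3

[S [M if cond then [M v = e] else [M v = e]]]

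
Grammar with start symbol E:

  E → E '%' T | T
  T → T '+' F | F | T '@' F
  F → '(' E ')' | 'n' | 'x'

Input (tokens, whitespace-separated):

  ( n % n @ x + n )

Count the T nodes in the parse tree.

5

[E [T [F ( [E [E [T [F n]]] % [T [T [T [F n]] @ [F x]] + [F n]]] )]]]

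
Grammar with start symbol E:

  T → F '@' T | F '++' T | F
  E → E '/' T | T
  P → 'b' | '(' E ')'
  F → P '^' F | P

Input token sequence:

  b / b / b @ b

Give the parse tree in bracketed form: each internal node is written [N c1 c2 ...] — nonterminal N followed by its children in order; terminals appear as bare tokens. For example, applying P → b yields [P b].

[E [E [E [T [F [P b]]]] / [T [F [P b]]]] / [T [F [P b]] @ [T [F [P b]]]]]

E
E / T
E / T / T
T / T / T
F / T / T
P / T / T
b / T / T
b / F / T
b / P / T
b / b / T
b / b / F @ T
b / b / P @ T
b / b / b @ T
b / b / b @ F
b / b / b @ P
b / b / b @ b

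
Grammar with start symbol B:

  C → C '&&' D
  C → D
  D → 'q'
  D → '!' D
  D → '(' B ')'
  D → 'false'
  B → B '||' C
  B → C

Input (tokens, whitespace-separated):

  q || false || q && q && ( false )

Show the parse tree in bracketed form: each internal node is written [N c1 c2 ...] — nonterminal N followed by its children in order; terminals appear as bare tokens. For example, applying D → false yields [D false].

[B [B [B [C [D q]]] || [C [D false]]] || [C [C [C [D q]] && [D q]] && [D ( [B [C [D false]]] )]]]

B
B || C
B || C || C
C || C || C
D || C || C
q || C || C
q || D || C
q || false || C
q || false || C && D
q || false || C && D && D
q || false || D && D && D
q || false || q && D && D
q || false || q && q && D
q || false || q && q && ( B )
q || false || q && q && ( C )
q || false || q && q && ( D )
q || false || q && q && ( false )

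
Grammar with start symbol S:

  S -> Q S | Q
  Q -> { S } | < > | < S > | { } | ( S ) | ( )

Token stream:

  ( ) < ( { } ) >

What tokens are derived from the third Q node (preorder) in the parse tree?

( { } )

[S [Q ( )] [S [Q < [S [Q ( [S [Q { }]] )]] >]]]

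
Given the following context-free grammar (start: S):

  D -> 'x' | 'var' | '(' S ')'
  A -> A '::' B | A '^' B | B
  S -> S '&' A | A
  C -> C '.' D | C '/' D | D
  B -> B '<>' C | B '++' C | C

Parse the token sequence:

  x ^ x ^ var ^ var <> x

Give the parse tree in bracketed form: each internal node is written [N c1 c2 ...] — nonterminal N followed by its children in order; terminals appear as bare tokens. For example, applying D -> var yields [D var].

S
A
A ^ B
A ^ B ^ B
A ^ B ^ B ^ B
B ^ B ^ B ^ B
C ^ B ^ B ^ B
D ^ B ^ B ^ B
x ^ B ^ B ^ B
x ^ C ^ B ^ B
x ^ D ^ B ^ B
x ^ x ^ B ^ B
x ^ x ^ C ^ B
x ^ x ^ D ^ B
x ^ x ^ var ^ B
x ^ x ^ var ^ B <> C
x ^ x ^ var ^ C <> C
x ^ x ^ var ^ D <> C
x ^ x ^ var ^ var <> C
x ^ x ^ var ^ var <> D
x ^ x ^ var ^ var <> x

[S [A [A [A [A [B [C [D x]]]] ^ [B [C [D x]]]] ^ [B [C [D var]]]] ^ [B [B [C [D var]]] <> [C [D x]]]]]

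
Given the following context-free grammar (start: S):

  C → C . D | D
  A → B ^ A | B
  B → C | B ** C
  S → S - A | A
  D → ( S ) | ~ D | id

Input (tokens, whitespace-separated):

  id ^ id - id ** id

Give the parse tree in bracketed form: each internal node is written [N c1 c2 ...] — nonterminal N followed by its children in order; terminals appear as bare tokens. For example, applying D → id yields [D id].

[S [S [A [B [C [D id]]] ^ [A [B [C [D id]]]]]] - [A [B [B [C [D id]]] ** [C [D id]]]]]

S
S - A
A - A
B ^ A - A
C ^ A - A
D ^ A - A
id ^ A - A
id ^ B - A
id ^ C - A
id ^ D - A
id ^ id - A
id ^ id - B
id ^ id - B ** C
id ^ id - C ** C
id ^ id - D ** C
id ^ id - id ** C
id ^ id - id ** D
id ^ id - id ** id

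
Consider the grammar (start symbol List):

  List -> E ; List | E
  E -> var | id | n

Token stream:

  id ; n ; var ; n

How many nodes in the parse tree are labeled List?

4

[List [E id] ; [List [E n] ; [List [E var] ; [List [E n]]]]]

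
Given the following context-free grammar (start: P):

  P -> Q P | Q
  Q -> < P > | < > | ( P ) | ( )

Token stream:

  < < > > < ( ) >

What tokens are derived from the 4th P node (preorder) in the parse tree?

[P [Q < [P [Q < >]] >] [P [Q < [P [Q ( )]] >]]]

( )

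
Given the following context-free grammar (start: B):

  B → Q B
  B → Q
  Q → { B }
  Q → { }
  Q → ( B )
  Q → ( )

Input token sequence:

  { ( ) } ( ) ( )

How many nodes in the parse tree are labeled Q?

4

[B [Q { [B [Q ( )]] }] [B [Q ( )] [B [Q ( )]]]]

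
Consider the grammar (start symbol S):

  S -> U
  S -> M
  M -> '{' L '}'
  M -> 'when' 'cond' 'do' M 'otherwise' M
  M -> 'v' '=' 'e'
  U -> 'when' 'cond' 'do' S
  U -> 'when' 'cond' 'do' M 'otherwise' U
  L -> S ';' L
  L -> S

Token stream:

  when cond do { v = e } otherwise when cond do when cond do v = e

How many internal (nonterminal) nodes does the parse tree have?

11

[S [U when cond do [M { [L [S [M v = e]]] }] otherwise [U when cond do [S [U when cond do [S [M v = e]]]]]]]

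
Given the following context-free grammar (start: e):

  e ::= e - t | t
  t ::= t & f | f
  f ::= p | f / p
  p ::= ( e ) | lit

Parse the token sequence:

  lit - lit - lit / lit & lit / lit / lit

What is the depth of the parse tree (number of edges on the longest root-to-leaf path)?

6

[e [e [e [t [f [p lit]]]] - [t [f [p lit]]]] - [t [t [f [f [p lit]] / [p lit]]] & [f [f [f [p lit]] / [p lit]] / [p lit]]]]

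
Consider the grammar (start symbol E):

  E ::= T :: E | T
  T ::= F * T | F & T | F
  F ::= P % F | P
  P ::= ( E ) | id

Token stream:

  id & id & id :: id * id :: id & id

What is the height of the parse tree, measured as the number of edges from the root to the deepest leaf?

7

[E [T [F [P id]] & [T [F [P id]] & [T [F [P id]]]]] :: [E [T [F [P id]] * [T [F [P id]]]] :: [E [T [F [P id]] & [T [F [P id]]]]]]]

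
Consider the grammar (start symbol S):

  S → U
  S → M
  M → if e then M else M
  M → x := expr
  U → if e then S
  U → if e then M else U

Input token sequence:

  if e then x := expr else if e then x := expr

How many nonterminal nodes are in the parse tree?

[S [U if e then [M x := expr] else [U if e then [S [M x := expr]]]]]

6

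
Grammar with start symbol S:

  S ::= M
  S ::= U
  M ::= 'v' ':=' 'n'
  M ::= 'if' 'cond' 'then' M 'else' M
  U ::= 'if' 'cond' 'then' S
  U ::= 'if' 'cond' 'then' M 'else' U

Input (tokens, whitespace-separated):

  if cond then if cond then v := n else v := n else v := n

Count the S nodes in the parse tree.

[S [M if cond then [M if cond then [M v := n] else [M v := n]] else [M v := n]]]

1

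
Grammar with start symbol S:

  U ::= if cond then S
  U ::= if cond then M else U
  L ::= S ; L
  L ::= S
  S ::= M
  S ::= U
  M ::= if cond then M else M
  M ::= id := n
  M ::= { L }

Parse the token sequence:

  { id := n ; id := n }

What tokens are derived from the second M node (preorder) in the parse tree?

[S [M { [L [S [M id := n]] ; [L [S [M id := n]]]] }]]

id := n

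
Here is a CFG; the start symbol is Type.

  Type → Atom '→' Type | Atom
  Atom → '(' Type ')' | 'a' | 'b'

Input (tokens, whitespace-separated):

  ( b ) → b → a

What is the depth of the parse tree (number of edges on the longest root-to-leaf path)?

[Type [Atom ( [Type [Atom b]] )] → [Type [Atom b] → [Type [Atom a]]]]

4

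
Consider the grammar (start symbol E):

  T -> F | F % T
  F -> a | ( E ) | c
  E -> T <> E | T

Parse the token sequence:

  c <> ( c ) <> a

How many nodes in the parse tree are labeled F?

[E [T [F c]] <> [E [T [F ( [E [T [F c]]] )]] <> [E [T [F a]]]]]

4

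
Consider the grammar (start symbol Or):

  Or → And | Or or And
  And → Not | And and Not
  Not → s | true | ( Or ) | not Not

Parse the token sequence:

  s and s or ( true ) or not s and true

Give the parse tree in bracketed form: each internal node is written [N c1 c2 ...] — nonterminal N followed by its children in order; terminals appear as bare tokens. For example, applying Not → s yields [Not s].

Or
Or or And
Or or And or And
And or And or And
And and Not or And or And
Not and Not or And or And
s and Not or And or And
s and s or And or And
s and s or Not or And
s and s or ( Or ) or And
s and s or ( And ) or And
s and s or ( Not ) or And
s and s or ( true ) or And
s and s or ( true ) or And and Not
s and s or ( true ) or Not and Not
s and s or ( true ) or not Not and Not
s and s or ( true ) or not s and Not
s and s or ( true ) or not s and true

[Or [Or [Or [And [And [Not s]] and [Not s]]] or [And [Not ( [Or [And [Not true]]] )]]] or [And [And [Not not [Not s]]] and [Not true]]]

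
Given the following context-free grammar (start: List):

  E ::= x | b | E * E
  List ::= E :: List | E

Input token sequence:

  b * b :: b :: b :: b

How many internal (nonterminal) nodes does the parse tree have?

[List [E [E b] * [E b]] :: [List [E b] :: [List [E b] :: [List [E b]]]]]

10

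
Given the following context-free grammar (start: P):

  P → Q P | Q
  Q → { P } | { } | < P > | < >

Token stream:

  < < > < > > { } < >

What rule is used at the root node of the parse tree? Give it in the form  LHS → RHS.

[P [Q < [P [Q < >] [P [Q < >]]] >] [P [Q { }] [P [Q < >]]]]

P → Q P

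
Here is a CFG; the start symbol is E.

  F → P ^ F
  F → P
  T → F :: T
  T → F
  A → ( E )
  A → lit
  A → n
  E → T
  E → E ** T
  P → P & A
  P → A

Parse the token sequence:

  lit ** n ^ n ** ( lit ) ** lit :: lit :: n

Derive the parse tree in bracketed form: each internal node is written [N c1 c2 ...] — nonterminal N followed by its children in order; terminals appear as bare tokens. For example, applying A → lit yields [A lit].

[E [E [E [E [T [F [P [A lit]]]]] ** [T [F [P [A n]] ^ [F [P [A n]]]]]] ** [T [F [P [A ( [E [T [F [P [A lit]]]]] )]]]]] ** [T [F [P [A lit]]] :: [T [F [P [A lit]]] :: [T [F [P [A n]]]]]]]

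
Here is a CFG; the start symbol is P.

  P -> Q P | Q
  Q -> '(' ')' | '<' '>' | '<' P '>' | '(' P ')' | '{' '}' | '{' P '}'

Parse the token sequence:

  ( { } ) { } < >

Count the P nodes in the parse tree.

4

[P [Q ( [P [Q { }]] )] [P [Q { }] [P [Q < >]]]]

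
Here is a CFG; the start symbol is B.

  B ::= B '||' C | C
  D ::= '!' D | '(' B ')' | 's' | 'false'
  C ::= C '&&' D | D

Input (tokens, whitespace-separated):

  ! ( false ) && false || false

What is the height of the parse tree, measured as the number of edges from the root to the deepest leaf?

9

[B [B [C [C [D ! [D ( [B [C [D false]]] )]]] && [D false]]] || [C [D false]]]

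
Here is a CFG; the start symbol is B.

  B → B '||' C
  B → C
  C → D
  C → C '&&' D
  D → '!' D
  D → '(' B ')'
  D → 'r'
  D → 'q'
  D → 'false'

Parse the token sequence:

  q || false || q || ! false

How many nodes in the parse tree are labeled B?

[B [B [B [B [C [D q]]] || [C [D false]]] || [C [D q]]] || [C [D ! [D false]]]]

4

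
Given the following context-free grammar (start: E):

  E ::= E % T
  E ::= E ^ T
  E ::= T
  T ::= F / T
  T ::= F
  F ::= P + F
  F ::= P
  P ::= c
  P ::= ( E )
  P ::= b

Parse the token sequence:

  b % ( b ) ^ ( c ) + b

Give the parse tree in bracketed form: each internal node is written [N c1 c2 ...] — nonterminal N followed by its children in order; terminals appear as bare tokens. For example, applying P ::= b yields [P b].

E
E ^ T
E % T ^ T
T % T ^ T
F % T ^ T
P % T ^ T
b % T ^ T
b % F ^ T
b % P ^ T
b % ( E ) ^ T
b % ( T ) ^ T
b % ( F ) ^ T
b % ( P ) ^ T
b % ( b ) ^ T
b % ( b ) ^ F
b % ( b ) ^ P + F
b % ( b ) ^ ( E ) + F
b % ( b ) ^ ( T ) + F
b % ( b ) ^ ( F ) + F
b % ( b ) ^ ( P ) + F
b % ( b ) ^ ( c ) + F
b % ( b ) ^ ( c ) + P
b % ( b ) ^ ( c ) + b

[E [E [E [T [F [P b]]]] % [T [F [P ( [E [T [F [P b]]]] )]]]] ^ [T [F [P ( [E [T [F [P c]]]] )] + [F [P b]]]]]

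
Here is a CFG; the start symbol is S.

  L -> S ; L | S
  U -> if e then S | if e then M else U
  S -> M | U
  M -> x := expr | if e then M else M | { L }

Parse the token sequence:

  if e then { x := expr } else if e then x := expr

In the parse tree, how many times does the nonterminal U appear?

[S [U if e then [M { [L [S [M x := expr]]] }] else [U if e then [S [M x := expr]]]]]

2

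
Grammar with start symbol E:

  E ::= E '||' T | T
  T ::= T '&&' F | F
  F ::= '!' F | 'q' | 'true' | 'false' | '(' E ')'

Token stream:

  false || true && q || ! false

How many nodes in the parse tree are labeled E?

3

[E [E [E [T [F false]]] || [T [T [F true]] && [F q]]] || [T [F ! [F false]]]]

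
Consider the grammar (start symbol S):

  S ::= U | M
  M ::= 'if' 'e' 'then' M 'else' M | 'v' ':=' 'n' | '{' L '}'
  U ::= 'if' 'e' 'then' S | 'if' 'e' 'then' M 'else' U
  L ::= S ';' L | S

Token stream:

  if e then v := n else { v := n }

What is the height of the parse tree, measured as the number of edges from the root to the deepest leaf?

[S [M if e then [M v := n] else [M { [L [S [M v := n]]] }]]]

6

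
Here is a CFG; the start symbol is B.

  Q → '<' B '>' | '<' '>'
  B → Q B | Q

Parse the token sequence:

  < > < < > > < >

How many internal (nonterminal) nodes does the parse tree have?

[B [Q < >] [B [Q < [B [Q < >]] >] [B [Q < >]]]]

8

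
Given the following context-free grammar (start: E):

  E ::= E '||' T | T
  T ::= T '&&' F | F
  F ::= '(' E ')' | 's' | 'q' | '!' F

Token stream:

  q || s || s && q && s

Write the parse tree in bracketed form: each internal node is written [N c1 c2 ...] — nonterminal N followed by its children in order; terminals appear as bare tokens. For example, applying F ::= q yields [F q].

E
E || T
E || T || T
T || T || T
F || T || T
q || T || T
q || F || T
q || s || T
q || s || T && F
q || s || T && F && F
q || s || F && F && F
q || s || s && F && F
q || s || s && q && F
q || s || s && q && s

[E [E [E [T [F q]]] || [T [F s]]] || [T [T [T [F s]] && [F q]] && [F s]]]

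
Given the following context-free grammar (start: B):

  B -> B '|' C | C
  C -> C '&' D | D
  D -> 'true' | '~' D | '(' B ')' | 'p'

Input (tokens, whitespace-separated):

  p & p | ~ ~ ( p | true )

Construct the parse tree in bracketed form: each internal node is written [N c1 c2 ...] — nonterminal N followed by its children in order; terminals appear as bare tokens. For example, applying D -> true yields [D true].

B
B | C
C | C
C & D | C
D & D | C
p & D | C
p & p | C
p & p | D
p & p | ~ D
p & p | ~ ~ D
p & p | ~ ~ ( B )
p & p | ~ ~ ( B | C )
p & p | ~ ~ ( C | C )
p & p | ~ ~ ( D | C )
p & p | ~ ~ ( p | C )
p & p | ~ ~ ( p | D )
p & p | ~ ~ ( p | true )

[B [B [C [C [D p]] & [D p]]] | [C [D ~ [D ~ [D ( [B [B [C [D p]]] | [C [D true]]] )]]]]]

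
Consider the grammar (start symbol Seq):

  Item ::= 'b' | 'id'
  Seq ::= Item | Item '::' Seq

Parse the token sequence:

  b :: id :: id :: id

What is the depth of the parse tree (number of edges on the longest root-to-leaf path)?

5

[Seq [Item b] :: [Seq [Item id] :: [Seq [Item id] :: [Seq [Item id]]]]]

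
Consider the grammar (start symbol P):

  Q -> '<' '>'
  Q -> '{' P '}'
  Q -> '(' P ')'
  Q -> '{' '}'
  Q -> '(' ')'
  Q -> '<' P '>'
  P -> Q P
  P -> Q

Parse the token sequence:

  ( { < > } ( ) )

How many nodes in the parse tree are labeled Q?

4

[P [Q ( [P [Q { [P [Q < >]] }] [P [Q ( )]]] )]]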